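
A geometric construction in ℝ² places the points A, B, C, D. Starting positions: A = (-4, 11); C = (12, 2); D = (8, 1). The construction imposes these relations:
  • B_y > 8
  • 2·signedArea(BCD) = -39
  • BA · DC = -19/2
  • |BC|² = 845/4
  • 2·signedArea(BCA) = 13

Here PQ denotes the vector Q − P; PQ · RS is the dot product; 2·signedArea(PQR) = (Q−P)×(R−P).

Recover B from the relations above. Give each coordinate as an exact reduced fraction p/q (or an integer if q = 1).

1. B_x = -1  [2·signedArea(BCA) = 13 ∩ 2·signedArea(BCD) = -39]
2. B_y = 17/2  [2·signedArea(BCA) = 13 ∩ 2·signedArea(BCD) = -39]
   → B = (-1, 17/2)

B = (-1, 17/2)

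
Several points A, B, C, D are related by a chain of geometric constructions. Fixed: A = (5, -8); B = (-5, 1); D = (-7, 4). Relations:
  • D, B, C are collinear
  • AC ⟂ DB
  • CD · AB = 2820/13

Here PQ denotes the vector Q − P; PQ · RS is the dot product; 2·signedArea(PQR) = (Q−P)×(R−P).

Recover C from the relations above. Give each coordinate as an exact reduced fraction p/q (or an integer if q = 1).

1. C_x = 29/13  [D, B, C are collinear ∩ AC ⟂ DB]
2. C_y = -128/13  [D, B, C are collinear ∩ AC ⟂ DB]
   → C = (29/13, -128/13)

C = (29/13, -128/13)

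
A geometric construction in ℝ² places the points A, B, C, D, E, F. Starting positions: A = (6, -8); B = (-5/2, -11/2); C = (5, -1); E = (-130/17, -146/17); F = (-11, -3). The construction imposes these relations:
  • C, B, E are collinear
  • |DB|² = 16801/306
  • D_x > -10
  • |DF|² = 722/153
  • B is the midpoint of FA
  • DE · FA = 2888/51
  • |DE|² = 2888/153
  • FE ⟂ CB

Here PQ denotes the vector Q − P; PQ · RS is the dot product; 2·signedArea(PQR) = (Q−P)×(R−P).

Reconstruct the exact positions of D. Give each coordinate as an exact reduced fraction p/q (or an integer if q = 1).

D = (-168/17, -248/51)

1. D_x = -168/17  [line -17·x + 5·y + -7328/51 = 0 ∩ |DE|² = 2888/153]
2. D_y = -248/51  [line -17·x + 5·y + -7328/51 = 0 ∩ |DE|² = 2888/153]
   → D = (-168/17, -248/51)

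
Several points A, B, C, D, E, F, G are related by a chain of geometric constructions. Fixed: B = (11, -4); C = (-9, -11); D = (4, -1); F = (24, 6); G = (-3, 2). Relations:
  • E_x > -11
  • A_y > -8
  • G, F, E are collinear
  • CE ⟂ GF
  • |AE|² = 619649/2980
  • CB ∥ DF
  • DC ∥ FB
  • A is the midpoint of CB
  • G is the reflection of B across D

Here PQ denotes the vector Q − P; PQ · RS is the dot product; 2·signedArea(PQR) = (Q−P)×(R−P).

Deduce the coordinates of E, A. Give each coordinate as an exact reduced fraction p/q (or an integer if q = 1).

A = (1, -15/2)
E = (-8013/745, 634/745)

1. E_x = -8013/745  [G, F, E are collinear ∩ CE ⟂ GF]
2. E_y = 634/745  [G, F, E are collinear ∩ CE ⟂ GF]
   → E = (-8013/745, 634/745)
3. A_x = 1  [A is the midpoint of CB]
4. A_y = -15/2  [A is the midpoint of CB]
   → A = (1, -15/2)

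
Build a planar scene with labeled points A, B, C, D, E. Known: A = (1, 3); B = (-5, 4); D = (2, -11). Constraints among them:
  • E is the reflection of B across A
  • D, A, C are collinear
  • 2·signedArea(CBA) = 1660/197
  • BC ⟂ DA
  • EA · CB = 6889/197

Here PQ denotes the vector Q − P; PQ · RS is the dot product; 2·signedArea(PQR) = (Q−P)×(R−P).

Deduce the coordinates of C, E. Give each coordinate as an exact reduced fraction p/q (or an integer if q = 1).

C = (177/197, 871/197)
E = (7, 2)

1. C_x = 177/197  [D, A, C are collinear ∩ BC ⟂ DA]
2. C_y = 871/197  [D, A, C are collinear ∩ BC ⟂ DA]
   → C = (177/197, 871/197)
3. E_x = 7  [E is the reflection of B across A]
4. E_y = 2  [E is the reflection of B across A]
   → E = (7, 2)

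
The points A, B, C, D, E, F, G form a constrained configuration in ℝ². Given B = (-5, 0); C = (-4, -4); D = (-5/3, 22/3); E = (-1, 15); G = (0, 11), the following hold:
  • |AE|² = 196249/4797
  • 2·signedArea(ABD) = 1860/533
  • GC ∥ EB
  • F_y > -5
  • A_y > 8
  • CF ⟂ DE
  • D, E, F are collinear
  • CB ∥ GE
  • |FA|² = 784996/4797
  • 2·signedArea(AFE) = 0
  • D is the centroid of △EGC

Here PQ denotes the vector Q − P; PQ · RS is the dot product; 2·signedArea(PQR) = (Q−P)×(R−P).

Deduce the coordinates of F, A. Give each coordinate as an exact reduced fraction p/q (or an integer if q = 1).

A = (-2485/1599, 13796/1599)
F = (-1419/533, -2194/533)

1. F_x = -1419/533  [D, E, F are collinear ∩ CF ⟂ DE]
2. F_y = -2194/533  [D, E, F are collinear ∩ CF ⟂ DE]
   → F = (-1419/533, -2194/533)
3. A_x = -2485/1599  [2·signedArea(AFE) = 0 ∩ 2·signedArea(ABD) = 1860/533]
4. A_y = 13796/1599  [2·signedArea(AFE) = 0 ∩ 2·signedArea(ABD) = 1860/533]
   → A = (-2485/1599, 13796/1599)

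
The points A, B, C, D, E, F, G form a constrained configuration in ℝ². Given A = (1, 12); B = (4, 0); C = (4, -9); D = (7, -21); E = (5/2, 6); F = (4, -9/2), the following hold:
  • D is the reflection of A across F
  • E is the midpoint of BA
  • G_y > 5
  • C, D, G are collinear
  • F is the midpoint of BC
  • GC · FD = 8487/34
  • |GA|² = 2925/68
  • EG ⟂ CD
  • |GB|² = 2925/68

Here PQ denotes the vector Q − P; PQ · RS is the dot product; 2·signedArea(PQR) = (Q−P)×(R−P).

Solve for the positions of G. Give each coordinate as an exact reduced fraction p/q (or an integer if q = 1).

1. G_x = 13/34  [C, D, G are collinear ∩ EG ⟂ CD]
2. G_y = 93/17  [C, D, G are collinear ∩ EG ⟂ CD]
   → G = (13/34, 93/17)

G = (13/34, 93/17)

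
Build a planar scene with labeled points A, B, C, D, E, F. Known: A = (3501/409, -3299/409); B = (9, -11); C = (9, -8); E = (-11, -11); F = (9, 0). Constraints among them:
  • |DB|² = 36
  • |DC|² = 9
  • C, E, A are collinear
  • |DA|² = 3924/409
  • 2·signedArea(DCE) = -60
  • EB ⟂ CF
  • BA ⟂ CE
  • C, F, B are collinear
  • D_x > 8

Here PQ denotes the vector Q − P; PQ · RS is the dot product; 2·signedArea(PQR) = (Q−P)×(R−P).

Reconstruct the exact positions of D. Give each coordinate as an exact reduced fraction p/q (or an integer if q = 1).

D = (9, -5)

1. D_x = 9  [line 3·x + -20·y + -127 = 0 ∩ |DB|² = 36]
2. D_y = -5  [line 3·x + -20·y + -127 = 0 ∩ |DB|² = 36]
   → D = (9, -5)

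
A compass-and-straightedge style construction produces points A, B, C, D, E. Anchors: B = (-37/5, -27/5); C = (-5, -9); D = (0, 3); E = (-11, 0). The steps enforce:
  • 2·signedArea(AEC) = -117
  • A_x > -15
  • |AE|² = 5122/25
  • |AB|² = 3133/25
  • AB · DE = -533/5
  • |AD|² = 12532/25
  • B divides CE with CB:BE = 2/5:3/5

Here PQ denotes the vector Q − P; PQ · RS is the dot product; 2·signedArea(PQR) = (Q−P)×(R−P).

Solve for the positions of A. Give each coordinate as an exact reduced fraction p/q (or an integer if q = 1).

1. A_x = -74/5  [2·signedArea(AEC) = -117 ∩ AB · DE = -533/5]
2. A_y = -69/5  [2·signedArea(AEC) = -117 ∩ AB · DE = -533/5]
   → A = (-74/5, -69/5)

A = (-74/5, -69/5)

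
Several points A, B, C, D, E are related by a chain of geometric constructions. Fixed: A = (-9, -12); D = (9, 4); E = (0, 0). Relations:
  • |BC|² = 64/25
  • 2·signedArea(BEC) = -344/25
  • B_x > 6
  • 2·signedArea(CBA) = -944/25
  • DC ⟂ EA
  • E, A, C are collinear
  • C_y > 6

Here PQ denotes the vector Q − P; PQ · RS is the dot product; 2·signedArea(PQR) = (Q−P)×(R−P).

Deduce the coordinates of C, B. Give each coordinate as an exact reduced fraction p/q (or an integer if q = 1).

B = (161/25, 148/25)
C = (129/25, 172/25)

1. C_x = 129/25  [E, A, C are collinear ∩ DC ⟂ EA]
2. C_y = 172/25  [E, A, C are collinear ∩ DC ⟂ EA]
   → C = (129/25, 172/25)
3. B_x = 161/25  [line -172/25·x + 129/25·y + 344/25 = 0 ∩ |BC|² = 64/25]
4. B_y = 148/25  [line -172/25·x + 129/25·y + 344/25 = 0 ∩ |BC|² = 64/25]
   → B = (161/25, 148/25)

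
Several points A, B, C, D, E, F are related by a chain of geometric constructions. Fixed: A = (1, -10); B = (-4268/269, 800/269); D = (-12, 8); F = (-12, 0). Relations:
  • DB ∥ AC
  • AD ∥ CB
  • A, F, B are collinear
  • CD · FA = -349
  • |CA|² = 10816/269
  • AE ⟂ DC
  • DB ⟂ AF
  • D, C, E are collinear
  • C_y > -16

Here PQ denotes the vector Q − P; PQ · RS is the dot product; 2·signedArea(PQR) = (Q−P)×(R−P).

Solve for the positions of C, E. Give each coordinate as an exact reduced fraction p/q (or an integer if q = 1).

C = (-771/269, -4042/269)
E = (-180414939/44402485, -533204122/44402485)

1. C_x = -771/269  [AD ∥ CB ∩ DB ∥ AC]
2. C_y = -4042/269  [AD ∥ CB ∩ DB ∥ AC]
   → C = (-771/269, -4042/269)
3. E_x = -180414939/44402485  [D, C, E are collinear ∩ AE ⟂ DC]
4. E_y = -533204122/44402485  [D, C, E are collinear ∩ AE ⟂ DC]
   → E = (-180414939/44402485, -533204122/44402485)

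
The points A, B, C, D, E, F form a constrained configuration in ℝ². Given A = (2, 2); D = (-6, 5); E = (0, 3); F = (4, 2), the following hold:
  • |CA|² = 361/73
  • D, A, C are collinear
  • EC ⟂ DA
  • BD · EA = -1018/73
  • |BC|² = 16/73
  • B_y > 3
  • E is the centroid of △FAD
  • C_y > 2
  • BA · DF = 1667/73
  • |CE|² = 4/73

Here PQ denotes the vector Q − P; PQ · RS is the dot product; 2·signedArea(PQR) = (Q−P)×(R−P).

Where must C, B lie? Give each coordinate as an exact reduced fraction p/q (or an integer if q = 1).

B = (6/73, 235/73)
C = (-6/73, 203/73)

1. C_x = -6/73  [D, A, C are collinear ∩ EC ⟂ DA]
2. C_y = 203/73  [D, A, C are collinear ∩ EC ⟂ DA]
   → C = (-6/73, 203/73)
3. B_x = 6/73  [BD · EA = -1018/73 ∩ BA · DF = 1667/73]
4. B_y = 235/73  [BD · EA = -1018/73 ∩ BA · DF = 1667/73]
   → B = (6/73, 235/73)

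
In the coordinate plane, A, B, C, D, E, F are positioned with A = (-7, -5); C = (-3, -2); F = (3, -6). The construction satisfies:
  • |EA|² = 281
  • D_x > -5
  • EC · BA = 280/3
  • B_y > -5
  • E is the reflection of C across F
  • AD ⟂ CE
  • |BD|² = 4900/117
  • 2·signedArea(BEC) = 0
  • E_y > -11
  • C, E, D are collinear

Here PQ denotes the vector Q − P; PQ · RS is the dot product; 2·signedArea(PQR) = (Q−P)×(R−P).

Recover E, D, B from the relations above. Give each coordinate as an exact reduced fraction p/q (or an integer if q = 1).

1. E_x = 9  [E is the reflection of C across F]
2. E_y = -10  [E is the reflection of C across F]
   → E = (9, -10)
3. D_x = -57/13  [C, E, D are collinear ∩ AD ⟂ CE]
4. D_y = -14/13  [C, E, D are collinear ∩ AD ⟂ CE]
   → D = (-57/13, -14/13)
5. B_x = 1  [2·signedArea(BEC) = 0 ∩ EC · BA = 280/3]
6. B_y = -14/3  [2·signedArea(BEC) = 0 ∩ EC · BA = 280/3]
   → B = (1, -14/3)

B = (1, -14/3)
D = (-57/13, -14/13)
E = (9, -10)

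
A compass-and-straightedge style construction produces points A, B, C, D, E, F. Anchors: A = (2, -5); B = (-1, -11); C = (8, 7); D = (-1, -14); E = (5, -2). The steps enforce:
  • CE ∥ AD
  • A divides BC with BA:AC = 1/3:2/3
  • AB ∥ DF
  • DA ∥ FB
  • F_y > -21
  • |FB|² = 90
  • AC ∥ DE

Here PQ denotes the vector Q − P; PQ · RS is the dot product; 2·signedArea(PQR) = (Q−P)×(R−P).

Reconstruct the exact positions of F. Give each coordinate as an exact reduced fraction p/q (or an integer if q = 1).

1. F_x = -4  [DA ∥ FB ∩ AB ∥ DF]
2. F_y = -20  [DA ∥ FB ∩ AB ∥ DF]
   → F = (-4, -20)

F = (-4, -20)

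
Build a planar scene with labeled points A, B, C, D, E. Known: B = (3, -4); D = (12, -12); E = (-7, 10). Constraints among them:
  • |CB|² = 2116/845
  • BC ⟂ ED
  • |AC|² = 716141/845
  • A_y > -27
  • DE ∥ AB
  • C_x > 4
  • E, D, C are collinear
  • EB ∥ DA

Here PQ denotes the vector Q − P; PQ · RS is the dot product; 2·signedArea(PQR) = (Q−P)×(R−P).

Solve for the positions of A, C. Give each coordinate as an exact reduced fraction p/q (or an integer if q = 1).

A = (22, -26)
C = (3547/845, -2506/845)

1. A_x = 22  [DE ∥ AB ∩ EB ∥ DA]
2. A_y = -26  [DE ∥ AB ∩ EB ∥ DA]
   → A = (22, -26)
3. C_x = 3547/845  [E, D, C are collinear ∩ BC ⟂ ED]
4. C_y = -2506/845  [E, D, C are collinear ∩ BC ⟂ ED]
   → C = (3547/845, -2506/845)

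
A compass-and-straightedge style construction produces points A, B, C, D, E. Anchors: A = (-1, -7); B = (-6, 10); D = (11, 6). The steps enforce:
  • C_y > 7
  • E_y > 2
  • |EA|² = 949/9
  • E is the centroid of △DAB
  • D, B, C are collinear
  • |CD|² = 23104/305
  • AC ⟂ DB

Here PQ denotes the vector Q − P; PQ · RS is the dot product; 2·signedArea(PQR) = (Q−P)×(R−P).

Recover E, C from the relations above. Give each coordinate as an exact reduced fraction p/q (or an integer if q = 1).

1. E_x = 4/3  [E is the centroid of △DAB]
2. E_y = 3  [E is the centroid of △DAB]
   → E = (4/3, 3)
3. C_x = 771/305  [D, B, C are collinear ∩ AC ⟂ DB]
4. C_y = 2438/305  [D, B, C are collinear ∩ AC ⟂ DB]
   → C = (771/305, 2438/305)

C = (771/305, 2438/305)
E = (4/3, 3)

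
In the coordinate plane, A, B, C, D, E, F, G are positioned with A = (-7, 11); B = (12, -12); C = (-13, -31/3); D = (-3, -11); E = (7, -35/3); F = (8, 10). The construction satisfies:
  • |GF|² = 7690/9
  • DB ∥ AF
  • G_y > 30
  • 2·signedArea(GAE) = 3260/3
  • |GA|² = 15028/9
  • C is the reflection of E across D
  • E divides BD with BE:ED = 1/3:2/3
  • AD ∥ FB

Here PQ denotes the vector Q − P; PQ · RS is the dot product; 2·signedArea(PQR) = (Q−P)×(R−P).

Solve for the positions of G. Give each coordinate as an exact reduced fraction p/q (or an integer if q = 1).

1. G_x = 29  [line 68/3·x + 14·y + -1082 = 0 ∩ |GF|² = 7690/9]
2. G_y = 91/3  [line 68/3·x + 14·y + -1082 = 0 ∩ |GF|² = 7690/9]
   → G = (29, 91/3)

G = (29, 91/3)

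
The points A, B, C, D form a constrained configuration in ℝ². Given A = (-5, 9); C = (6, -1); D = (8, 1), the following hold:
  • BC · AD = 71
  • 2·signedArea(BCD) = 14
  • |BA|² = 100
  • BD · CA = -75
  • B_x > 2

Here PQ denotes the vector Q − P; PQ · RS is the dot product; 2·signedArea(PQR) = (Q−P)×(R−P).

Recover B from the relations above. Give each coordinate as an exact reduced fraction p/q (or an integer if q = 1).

B = (3, 3)

1. B_x = 3  [BC · AD = 71 ∩ BD · CA = -75]
2. B_y = 3  [BC · AD = 71 ∩ BD · CA = -75]
   → B = (3, 3)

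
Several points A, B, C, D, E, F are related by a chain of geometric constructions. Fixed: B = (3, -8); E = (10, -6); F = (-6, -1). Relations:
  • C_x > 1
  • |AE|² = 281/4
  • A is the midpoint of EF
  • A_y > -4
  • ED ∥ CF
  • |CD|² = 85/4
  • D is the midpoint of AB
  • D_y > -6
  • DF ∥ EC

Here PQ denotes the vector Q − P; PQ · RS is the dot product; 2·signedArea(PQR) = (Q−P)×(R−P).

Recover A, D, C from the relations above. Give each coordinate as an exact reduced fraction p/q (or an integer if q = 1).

A = (2, -7/2)
C = (3/2, -5/4)
D = (5/2, -23/4)

1. A_x = 2  [A is the midpoint of EF]
2. A_y = -7/2  [A is the midpoint of EF]
   → A = (2, -7/2)
3. D_x = 5/2  [D is the midpoint of AB]
4. D_y = -23/4  [D is the midpoint of AB]
   → D = (5/2, -23/4)
5. C_x = 3/2  [ED ∥ CF ∩ DF ∥ EC]
6. C_y = -5/4  [ED ∥ CF ∩ DF ∥ EC]
   → C = (3/2, -5/4)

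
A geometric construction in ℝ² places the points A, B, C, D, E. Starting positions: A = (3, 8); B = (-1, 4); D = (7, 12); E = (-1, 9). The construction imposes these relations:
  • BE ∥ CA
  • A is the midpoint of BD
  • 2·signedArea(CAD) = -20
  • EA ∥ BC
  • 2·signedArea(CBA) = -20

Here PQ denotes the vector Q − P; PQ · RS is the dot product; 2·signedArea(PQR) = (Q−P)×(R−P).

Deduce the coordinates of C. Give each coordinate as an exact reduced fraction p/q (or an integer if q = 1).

C = (3, 3)

1. C_x = 3  [BE ∥ CA ∩ EA ∥ BC]
2. C_y = 3  [BE ∥ CA ∩ EA ∥ BC]
   → C = (3, 3)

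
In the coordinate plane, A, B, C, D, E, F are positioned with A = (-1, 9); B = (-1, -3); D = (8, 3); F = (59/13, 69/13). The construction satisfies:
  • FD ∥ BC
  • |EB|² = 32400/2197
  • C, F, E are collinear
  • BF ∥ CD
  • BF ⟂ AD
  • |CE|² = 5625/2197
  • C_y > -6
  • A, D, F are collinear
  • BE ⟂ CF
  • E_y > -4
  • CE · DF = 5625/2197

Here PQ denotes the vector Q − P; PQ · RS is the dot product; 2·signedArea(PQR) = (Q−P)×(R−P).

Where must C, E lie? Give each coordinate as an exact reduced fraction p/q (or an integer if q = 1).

1. C_x = 32/13  [BF ∥ CD ∩ FD ∥ BC]
2. C_y = -69/13  [BF ∥ CD ∩ FD ∥ BC]
   → C = (32/13, -69/13)
3. E_x = 6083/2197  [C, F, E are collinear ∩ BE ⟂ CF]
4. E_y = -8211/2197  [C, F, E are collinear ∩ BE ⟂ CF]
   → E = (6083/2197, -8211/2197)

C = (32/13, -69/13)
E = (6083/2197, -8211/2197)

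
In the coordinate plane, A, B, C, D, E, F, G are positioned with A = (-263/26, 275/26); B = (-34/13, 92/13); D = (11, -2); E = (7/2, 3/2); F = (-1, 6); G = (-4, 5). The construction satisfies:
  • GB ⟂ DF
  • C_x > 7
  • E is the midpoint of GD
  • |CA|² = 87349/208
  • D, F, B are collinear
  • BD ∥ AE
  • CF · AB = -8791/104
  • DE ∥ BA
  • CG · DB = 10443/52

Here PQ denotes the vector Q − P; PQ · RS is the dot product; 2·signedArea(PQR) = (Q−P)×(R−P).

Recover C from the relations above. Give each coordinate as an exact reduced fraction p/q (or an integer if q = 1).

C = (395/52, 7/26)

1. C_x = 395/52  [CG · DB = 10443/52 ∩ CF · AB = -8791/104]
2. C_y = 7/26  [CG · DB = 10443/52 ∩ CF · AB = -8791/104]
   → C = (395/52, 7/26)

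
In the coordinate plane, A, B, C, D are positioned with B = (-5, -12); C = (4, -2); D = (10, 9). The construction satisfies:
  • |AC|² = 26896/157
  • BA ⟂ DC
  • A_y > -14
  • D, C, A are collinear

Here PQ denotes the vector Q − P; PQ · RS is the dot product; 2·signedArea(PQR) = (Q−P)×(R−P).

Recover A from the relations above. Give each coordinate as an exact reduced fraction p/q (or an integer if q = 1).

1. A_x = -356/157  [D, C, A are collinear ∩ BA ⟂ DC]
2. A_y = -2118/157  [D, C, A are collinear ∩ BA ⟂ DC]
   → A = (-356/157, -2118/157)

A = (-356/157, -2118/157)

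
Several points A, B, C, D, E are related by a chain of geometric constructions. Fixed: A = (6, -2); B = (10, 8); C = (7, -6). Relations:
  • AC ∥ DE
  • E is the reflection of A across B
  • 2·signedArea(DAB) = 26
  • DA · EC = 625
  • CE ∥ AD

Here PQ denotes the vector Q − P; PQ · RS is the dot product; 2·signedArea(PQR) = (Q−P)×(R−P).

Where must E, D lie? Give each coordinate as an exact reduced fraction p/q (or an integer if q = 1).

D = (13, 22)
E = (14, 18)

1. E_x = 14  [E is the reflection of A across B]
2. E_y = 18  [E is the reflection of A across B]
   → E = (14, 18)
3. D_x = 13  [AC ∥ DE ∩ CE ∥ AD]
4. D_y = 22  [AC ∥ DE ∩ CE ∥ AD]
   → D = (13, 22)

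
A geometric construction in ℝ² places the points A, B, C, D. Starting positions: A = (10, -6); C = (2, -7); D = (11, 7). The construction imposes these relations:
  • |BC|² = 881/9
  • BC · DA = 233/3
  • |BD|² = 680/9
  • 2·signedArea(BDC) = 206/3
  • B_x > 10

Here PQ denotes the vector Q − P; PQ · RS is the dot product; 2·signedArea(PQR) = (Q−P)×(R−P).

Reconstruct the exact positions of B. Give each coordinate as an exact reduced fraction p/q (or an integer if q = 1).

B = (31/3, -5/3)

1. B_x = 31/3  [2·signedArea(BDC) = 206/3 ∩ BC · DA = 233/3]
2. B_y = -5/3  [2·signedArea(BDC) = 206/3 ∩ BC · DA = 233/3]
   → B = (31/3, -5/3)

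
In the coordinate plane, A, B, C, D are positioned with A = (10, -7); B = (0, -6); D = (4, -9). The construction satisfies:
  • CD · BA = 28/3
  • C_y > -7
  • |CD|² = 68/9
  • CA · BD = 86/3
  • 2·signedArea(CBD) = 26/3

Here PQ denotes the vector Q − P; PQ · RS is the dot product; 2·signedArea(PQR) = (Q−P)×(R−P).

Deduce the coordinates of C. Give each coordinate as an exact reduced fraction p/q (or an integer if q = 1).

C = (10/3, -19/3)

1. C_x = 10/3  [CA · BD = 86/3 ∩ CD · BA = 28/3]
2. C_y = -19/3  [CA · BD = 86/3 ∩ CD · BA = 28/3]
   → C = (10/3, -19/3)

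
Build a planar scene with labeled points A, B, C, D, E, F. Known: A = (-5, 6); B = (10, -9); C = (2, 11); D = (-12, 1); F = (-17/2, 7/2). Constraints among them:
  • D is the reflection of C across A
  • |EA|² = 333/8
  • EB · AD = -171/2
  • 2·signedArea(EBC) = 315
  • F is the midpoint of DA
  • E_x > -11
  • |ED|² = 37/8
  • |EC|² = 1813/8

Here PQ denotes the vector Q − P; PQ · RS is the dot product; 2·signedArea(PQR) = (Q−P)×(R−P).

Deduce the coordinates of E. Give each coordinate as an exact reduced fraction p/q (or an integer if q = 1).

E = (-41/4, 9/4)

1. E_x = -41/4  [2·signedArea(EBC) = 315 ∩ EB · AD = -171/2]
2. E_y = 9/4  [2·signedArea(EBC) = 315 ∩ EB · AD = -171/2]
   → E = (-41/4, 9/4)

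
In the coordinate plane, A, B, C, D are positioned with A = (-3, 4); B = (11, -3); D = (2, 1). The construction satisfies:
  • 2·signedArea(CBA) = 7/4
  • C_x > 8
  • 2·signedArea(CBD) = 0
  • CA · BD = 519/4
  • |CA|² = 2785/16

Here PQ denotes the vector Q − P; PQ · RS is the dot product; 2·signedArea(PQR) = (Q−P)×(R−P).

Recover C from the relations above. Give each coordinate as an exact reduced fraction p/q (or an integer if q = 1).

1. C_x = 35/4  [2·signedArea(CBD) = 0 ∩ 2·signedArea(CBA) = 7/4]
2. C_y = -2  [2·signedArea(CBD) = 0 ∩ 2·signedArea(CBA) = 7/4]
   → C = (35/4, -2)

C = (35/4, -2)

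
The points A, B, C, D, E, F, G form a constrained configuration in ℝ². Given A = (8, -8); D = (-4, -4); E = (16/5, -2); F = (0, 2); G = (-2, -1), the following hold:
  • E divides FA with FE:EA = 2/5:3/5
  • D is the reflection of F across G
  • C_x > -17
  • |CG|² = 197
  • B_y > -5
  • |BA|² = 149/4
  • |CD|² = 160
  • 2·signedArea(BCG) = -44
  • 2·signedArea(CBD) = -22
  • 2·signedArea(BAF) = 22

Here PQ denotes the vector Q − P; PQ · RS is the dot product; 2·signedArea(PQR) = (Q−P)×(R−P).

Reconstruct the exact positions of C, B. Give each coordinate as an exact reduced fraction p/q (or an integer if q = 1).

1. B_x = 3  [line -10·x + -8·y + -6 = 0 ∩ |BA|² = 149/4]
2. B_y = -9/2  [line -10·x + -8·y + -6 = 0 ∩ |BA|² = 149/4]
   → B = (3, -9/2)
3. C_x = -16  [2·signedArea(CBD) = -22 ∩ 2·signedArea(BCG) = -44]
4. C_y = 0  [2·signedArea(CBD) = -22 ∩ 2·signedArea(BCG) = -44]
   → C = (-16, 0)

B = (3, -9/2)
C = (-16, 0)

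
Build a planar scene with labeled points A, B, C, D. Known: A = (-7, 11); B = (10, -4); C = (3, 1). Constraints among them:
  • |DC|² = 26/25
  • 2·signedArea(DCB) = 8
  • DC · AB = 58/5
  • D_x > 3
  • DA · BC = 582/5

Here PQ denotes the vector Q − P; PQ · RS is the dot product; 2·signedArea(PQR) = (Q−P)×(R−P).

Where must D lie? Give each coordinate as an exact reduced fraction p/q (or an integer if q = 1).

1. D_x = 16/5  [DA · BC = 582/5 ∩ DC · AB = 58/5]
2. D_y = 2  [DA · BC = 582/5 ∩ DC · AB = 58/5]
   → D = (16/5, 2)

D = (16/5, 2)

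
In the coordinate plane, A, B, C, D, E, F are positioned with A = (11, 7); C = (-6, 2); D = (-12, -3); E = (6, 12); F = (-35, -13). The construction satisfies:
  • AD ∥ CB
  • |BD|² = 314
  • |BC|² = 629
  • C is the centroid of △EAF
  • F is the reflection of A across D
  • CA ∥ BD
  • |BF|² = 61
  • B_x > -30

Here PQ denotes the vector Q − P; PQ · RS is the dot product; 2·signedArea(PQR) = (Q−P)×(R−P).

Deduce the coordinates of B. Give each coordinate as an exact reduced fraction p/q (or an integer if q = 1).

B = (-29, -8)

1. B_x = -29  [CA ∥ BD ∩ AD ∥ CB]
2. B_y = -8  [CA ∥ BD ∩ AD ∥ CB]
   → B = (-29, -8)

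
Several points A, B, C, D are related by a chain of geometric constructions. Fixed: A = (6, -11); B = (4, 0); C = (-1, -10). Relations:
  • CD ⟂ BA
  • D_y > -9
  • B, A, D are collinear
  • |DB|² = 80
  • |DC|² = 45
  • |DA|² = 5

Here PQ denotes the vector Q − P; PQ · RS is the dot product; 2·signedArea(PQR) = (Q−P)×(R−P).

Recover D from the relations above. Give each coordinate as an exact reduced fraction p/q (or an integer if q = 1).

1. D_x = 28/5  [B, A, D are collinear ∩ CD ⟂ BA]
2. D_y = -44/5  [B, A, D are collinear ∩ CD ⟂ BA]
   → D = (28/5, -44/5)

D = (28/5, -44/5)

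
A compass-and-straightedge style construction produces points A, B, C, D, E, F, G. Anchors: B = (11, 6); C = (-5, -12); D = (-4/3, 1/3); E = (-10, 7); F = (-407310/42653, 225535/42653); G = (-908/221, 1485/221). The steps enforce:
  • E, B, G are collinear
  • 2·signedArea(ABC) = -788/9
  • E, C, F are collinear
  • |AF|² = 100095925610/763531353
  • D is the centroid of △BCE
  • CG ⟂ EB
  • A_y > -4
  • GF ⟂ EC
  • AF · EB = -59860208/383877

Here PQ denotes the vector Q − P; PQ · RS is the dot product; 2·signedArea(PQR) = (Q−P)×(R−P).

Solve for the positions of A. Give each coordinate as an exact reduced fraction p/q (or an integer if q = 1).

A = (-23/9, -34/9)

1. A_x = -23/9  [2·signedArea(ABC) = -788/9 ∩ AF · EB = -59860208/383877]
2. A_y = -34/9  [2·signedArea(ABC) = -788/9 ∩ AF · EB = -59860208/383877]
   → A = (-23/9, -34/9)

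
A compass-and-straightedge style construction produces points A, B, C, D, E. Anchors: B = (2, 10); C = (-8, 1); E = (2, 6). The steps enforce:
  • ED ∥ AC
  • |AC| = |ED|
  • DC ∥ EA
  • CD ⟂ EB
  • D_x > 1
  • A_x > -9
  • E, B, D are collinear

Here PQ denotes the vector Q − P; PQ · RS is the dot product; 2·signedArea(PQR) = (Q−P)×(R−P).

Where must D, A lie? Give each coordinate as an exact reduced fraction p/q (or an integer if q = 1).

A = (-8, 6)
D = (2, 1)

1. D_x = 2  [E, B, D are collinear ∩ CD ⟂ EB]
2. D_y = 1  [E, B, D are collinear ∩ CD ⟂ EB]
   → D = (2, 1)
3. A_x = -8  [ED ∥ AC ∩ DC ∥ EA]
4. A_y = 6  [ED ∥ AC ∩ DC ∥ EA]
   → A = (-8, 6)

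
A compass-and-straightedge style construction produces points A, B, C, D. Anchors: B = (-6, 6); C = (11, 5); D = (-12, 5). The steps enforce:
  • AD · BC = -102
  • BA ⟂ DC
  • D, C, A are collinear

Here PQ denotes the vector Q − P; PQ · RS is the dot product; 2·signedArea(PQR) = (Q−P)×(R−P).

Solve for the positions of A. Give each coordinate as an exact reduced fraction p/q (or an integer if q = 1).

A = (-6, 5)

1. A_x = -6  [D, C, A are collinear ∩ BA ⟂ DC]
2. A_y = 5  [D, C, A are collinear ∩ BA ⟂ DC]
   → A = (-6, 5)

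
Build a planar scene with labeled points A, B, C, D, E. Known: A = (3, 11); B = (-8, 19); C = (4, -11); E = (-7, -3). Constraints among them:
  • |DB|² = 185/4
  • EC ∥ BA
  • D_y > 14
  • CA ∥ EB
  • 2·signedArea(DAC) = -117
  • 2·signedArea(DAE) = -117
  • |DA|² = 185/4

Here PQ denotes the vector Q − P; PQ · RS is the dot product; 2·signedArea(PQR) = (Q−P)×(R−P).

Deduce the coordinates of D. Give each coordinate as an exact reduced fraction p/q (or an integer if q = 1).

D = (-5/2, 15)

1. D_x = -5/2  [2·signedArea(DAE) = -117 ∩ 2·signedArea(DAC) = -117]
2. D_y = 15  [2·signedArea(DAE) = -117 ∩ 2·signedArea(DAC) = -117]
   → D = (-5/2, 15)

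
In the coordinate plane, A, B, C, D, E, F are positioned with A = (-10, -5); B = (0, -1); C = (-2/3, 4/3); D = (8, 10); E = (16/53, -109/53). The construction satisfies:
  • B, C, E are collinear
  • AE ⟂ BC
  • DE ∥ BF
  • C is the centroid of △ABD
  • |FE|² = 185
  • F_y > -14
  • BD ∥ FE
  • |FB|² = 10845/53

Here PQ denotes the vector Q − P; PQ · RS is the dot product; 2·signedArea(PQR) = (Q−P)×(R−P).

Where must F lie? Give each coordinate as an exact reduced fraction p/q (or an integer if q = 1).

F = (-408/53, -692/53)

1. F_x = -408/53  [BD ∥ FE ∩ DE ∥ BF]
2. F_y = -692/53  [BD ∥ FE ∩ DE ∥ BF]
   → F = (-408/53, -692/53)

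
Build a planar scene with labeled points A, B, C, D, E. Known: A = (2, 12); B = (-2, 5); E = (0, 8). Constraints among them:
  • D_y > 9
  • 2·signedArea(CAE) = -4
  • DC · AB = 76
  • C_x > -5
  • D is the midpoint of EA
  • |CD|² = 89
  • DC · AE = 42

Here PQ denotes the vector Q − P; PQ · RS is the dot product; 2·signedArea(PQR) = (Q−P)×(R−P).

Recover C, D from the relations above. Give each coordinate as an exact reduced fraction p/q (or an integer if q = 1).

C = (-4, 2)
D = (1, 10)

1. D_x = 1  [D is the midpoint of EA]
2. D_y = 10  [D is the midpoint of EA]
   → D = (1, 10)
3. C_x = -4  [2·signedArea(CAE) = -4 ∩ DC · AB = 76]
4. C_y = 2  [2·signedArea(CAE) = -4 ∩ DC · AB = 76]
   → C = (-4, 2)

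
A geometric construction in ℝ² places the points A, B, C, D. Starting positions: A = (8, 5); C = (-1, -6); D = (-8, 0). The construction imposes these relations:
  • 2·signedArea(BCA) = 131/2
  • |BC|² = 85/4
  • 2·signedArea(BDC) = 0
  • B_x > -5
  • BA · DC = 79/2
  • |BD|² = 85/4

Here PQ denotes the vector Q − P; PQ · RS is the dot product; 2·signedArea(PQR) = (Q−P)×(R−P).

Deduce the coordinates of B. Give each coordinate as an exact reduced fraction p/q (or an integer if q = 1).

1. B_x = -9/2  [2·signedArea(BDC) = 0 ∩ BA · DC = 79/2]
2. B_y = -3  [2·signedArea(BDC) = 0 ∩ BA · DC = 79/2]
   → B = (-9/2, -3)

B = (-9/2, -3)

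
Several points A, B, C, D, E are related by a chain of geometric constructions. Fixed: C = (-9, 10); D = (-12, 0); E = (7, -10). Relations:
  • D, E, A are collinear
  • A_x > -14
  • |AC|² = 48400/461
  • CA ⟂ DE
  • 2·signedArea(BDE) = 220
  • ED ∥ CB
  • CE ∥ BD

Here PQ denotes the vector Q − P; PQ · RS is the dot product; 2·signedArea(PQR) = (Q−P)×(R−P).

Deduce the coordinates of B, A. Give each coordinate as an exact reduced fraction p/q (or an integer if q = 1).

A = (-6349/461, 430/461)
B = (-28, 20)

1. B_x = -28  [CE ∥ BD ∩ ED ∥ CB]
2. B_y = 20  [CE ∥ BD ∩ ED ∥ CB]
   → B = (-28, 20)
3. A_x = -6349/461  [D, E, A are collinear ∩ CA ⟂ DE]
4. A_y = 430/461  [D, E, A are collinear ∩ CA ⟂ DE]
   → A = (-6349/461, 430/461)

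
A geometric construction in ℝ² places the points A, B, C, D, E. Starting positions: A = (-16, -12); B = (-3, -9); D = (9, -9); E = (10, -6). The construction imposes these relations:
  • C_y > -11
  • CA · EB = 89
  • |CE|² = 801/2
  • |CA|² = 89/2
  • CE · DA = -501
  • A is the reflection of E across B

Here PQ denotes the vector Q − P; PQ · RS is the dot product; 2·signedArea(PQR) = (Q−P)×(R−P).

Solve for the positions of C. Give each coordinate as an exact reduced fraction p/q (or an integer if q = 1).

1. C_x = -19/2  [CA · EB = 89 ∩ CE · DA = -501]
2. C_y = -21/2  [CA · EB = 89 ∩ CE · DA = -501]
   → C = (-19/2, -21/2)

C = (-19/2, -21/2)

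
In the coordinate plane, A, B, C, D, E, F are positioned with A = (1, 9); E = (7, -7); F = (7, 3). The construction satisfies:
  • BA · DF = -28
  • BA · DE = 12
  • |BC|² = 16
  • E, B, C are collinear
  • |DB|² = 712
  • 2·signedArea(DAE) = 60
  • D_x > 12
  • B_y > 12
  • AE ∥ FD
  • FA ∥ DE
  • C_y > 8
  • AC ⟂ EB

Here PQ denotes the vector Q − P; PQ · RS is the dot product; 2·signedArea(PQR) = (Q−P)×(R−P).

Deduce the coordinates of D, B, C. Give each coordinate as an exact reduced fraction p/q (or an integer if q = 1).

B = (7, 13)
C = (7, 9)
D = (13, -13)

1. D_x = 13  [FA ∥ DE ∩ AE ∥ FD]
2. D_y = -13  [FA ∥ DE ∩ AE ∥ FD]
   → D = (13, -13)
3. B_x = 7  [BA · DE = 12 ∩ BA · DF = -28]
4. B_y = 13  [BA · DE = 12 ∩ BA · DF = -28]
   → B = (7, 13)
5. C_x = 7  [E, B, C are collinear ∩ AC ⟂ EB]
6. C_y = 9  [E, B, C are collinear ∩ AC ⟂ EB]
   → C = (7, 9)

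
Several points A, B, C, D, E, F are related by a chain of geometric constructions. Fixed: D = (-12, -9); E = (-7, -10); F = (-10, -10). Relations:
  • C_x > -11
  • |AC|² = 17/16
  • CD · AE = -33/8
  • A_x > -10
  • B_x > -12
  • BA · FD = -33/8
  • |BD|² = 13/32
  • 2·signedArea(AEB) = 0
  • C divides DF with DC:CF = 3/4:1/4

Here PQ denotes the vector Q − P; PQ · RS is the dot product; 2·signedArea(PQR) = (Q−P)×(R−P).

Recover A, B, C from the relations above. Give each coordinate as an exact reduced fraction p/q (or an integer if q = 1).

A = (-19/2, -19/2)
B = (-91/8, -73/8)
C = (-21/2, -39/4)

1. C_x = -21/2  [C divides DF with DC:CF = 3/4:1/4]
2. C_y = -39/4  [C divides DF with DC:CF = 3/4:1/4]
   → C = (-21/2, -39/4)
3. A_x = -19/2  [line 3/2·x + -3/4·y + 57/8 = 0 ∩ |AC|² = 17/16]
4. A_y = -19/2  [line 3/2·x + -3/4·y + 57/8 = 0 ∩ |AC|² = 17/16]
   → A = (-19/2, -19/2)
5. B_x = -91/8  [2·signedArea(AEB) = 0 ∩ BA · FD = -33/8]
6. B_y = -73/8  [2·signedArea(AEB) = 0 ∩ BA · FD = -33/8]
   → B = (-91/8, -73/8)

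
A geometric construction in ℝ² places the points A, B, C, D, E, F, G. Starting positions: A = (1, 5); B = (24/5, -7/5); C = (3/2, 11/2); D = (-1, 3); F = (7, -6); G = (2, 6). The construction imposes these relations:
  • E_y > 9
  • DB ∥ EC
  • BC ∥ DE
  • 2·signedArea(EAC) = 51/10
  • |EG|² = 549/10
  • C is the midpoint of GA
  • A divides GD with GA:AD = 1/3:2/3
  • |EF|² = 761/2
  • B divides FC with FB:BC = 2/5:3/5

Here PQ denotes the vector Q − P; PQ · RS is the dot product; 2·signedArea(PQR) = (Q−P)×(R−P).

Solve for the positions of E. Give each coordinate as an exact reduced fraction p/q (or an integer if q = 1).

1. E_x = -43/10  [DB ∥ EC ∩ BC ∥ DE]
2. E_y = 99/10  [DB ∥ EC ∩ BC ∥ DE]
   → E = (-43/10, 99/10)

E = (-43/10, 99/10)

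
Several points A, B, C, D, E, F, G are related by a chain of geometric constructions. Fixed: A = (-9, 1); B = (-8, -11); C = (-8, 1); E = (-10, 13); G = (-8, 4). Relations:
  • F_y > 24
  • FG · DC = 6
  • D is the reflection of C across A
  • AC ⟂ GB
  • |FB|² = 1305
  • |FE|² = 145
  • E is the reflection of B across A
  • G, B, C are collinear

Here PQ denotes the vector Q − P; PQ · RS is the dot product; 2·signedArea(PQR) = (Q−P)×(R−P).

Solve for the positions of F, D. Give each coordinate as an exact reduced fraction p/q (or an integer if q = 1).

1. D_x = -10  [D is the reflection of C across A]
2. D_y = 1  [D is the reflection of C across A]
   → D = (-10, 1)
3. F_x = -11  [FG · DC = 6]
4. F_y = 25  [|FB|² = 1305]
   → F = (-11, 25)

D = (-10, 1)
F = (-11, 25)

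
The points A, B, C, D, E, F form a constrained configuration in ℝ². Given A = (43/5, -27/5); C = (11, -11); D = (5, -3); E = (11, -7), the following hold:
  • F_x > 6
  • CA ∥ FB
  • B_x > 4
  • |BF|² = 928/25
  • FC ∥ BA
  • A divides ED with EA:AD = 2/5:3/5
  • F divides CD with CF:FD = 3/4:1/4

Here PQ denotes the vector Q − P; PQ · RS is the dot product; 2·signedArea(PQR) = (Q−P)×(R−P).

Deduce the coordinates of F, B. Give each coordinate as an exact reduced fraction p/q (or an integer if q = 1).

B = (41/10, 3/5)
F = (13/2, -5)

1. F_x = 13/2  [F divides CD with CF:FD = 3/4:1/4]
2. F_y = -5  [F divides CD with CF:FD = 3/4:1/4]
   → F = (13/2, -5)
3. B_x = 41/10  [FC ∥ BA ∩ CA ∥ FB]
4. B_y = 3/5  [FC ∥ BA ∩ CA ∥ FB]
   → B = (41/10, 3/5)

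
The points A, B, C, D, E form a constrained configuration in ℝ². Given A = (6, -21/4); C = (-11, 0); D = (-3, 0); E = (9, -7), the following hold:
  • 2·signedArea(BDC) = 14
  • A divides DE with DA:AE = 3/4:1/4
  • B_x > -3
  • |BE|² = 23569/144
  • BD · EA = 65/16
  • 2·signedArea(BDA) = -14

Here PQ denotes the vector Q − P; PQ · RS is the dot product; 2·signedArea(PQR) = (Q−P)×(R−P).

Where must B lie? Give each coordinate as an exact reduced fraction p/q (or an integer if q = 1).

1. B_x = -8/3  [2·signedArea(BDC) = 14 ∩ BD · EA = 65/16]
2. B_y = -7/4  [2·signedArea(BDC) = 14 ∩ BD · EA = 65/16]
   → B = (-8/3, -7/4)

B = (-8/3, -7/4)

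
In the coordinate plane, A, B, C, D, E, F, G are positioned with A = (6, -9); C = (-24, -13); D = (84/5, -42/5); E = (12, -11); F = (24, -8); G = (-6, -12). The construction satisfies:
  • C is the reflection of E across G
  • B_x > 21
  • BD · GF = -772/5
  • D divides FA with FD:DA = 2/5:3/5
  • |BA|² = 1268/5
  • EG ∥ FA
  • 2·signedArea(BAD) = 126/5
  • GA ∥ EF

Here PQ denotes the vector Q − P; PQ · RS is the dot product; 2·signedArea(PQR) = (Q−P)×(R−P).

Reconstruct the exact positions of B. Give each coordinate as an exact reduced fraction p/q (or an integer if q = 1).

1. B_x = 108/5  [2·signedArea(BAD) = 126/5 ∩ BD · GF = -772/5]
2. B_y = -29/5  [2·signedArea(BAD) = 126/5 ∩ BD · GF = -772/5]
   → B = (108/5, -29/5)

B = (108/5, -29/5)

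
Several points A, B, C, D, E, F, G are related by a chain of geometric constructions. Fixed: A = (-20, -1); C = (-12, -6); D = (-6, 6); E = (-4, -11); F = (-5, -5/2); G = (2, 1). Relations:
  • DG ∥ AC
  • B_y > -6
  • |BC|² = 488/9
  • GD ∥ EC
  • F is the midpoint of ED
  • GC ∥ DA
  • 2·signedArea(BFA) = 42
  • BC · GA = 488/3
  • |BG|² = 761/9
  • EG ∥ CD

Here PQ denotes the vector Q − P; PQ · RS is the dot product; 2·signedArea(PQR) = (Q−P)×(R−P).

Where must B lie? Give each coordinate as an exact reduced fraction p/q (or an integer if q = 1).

B = (-14/3, -16/3)

1. B_x = -14/3  [BC · GA = 488/3 ∩ 2·signedArea(BFA) = 42]
2. B_y = -16/3  [BC · GA = 488/3 ∩ 2·signedArea(BFA) = 42]
   → B = (-14/3, -16/3)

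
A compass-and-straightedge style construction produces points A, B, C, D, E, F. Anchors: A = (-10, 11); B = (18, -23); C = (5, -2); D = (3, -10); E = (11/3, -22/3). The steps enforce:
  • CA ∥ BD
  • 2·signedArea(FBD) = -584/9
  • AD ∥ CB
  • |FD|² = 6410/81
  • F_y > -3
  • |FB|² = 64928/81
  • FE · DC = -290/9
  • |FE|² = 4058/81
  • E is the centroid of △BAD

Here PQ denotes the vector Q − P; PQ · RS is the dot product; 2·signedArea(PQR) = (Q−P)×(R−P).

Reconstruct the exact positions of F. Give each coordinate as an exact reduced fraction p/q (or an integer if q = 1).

1. F_x = -10/9  [2·signedArea(FBD) = -584/9 ∩ FE · DC = -290/9]
2. F_y = -19/9  [2·signedArea(FBD) = -584/9 ∩ FE · DC = -290/9]
   → F = (-10/9, -19/9)

F = (-10/9, -19/9)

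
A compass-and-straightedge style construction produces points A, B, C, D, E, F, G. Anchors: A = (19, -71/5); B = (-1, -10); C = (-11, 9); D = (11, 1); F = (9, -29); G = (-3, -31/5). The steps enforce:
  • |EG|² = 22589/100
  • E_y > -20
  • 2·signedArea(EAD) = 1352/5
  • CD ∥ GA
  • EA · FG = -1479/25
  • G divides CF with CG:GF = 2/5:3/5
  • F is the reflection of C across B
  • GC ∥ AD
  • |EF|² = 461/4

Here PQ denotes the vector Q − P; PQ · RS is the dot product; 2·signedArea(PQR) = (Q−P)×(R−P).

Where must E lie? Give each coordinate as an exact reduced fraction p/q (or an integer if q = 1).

E = (4, -39/2)

1. E_x = 4  [2·signedArea(EAD) = 1352/5 ∩ EA · FG = -1479/25]
2. E_y = -39/2  [2·signedArea(EAD) = 1352/5 ∩ EA · FG = -1479/25]
   → E = (4, -39/2)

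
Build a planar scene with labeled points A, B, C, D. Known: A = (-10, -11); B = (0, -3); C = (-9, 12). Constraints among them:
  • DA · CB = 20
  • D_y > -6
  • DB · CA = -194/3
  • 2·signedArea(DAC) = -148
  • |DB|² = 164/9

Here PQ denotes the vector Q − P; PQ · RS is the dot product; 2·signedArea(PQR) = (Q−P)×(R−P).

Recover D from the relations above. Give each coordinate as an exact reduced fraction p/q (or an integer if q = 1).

1. D_x = -10/3  [DB · CA = -194/3 ∩ 2·signedArea(DAC) = -148]
2. D_y = -17/3  [DB · CA = -194/3 ∩ 2·signedArea(DAC) = -148]
   → D = (-10/3, -17/3)

D = (-10/3, -17/3)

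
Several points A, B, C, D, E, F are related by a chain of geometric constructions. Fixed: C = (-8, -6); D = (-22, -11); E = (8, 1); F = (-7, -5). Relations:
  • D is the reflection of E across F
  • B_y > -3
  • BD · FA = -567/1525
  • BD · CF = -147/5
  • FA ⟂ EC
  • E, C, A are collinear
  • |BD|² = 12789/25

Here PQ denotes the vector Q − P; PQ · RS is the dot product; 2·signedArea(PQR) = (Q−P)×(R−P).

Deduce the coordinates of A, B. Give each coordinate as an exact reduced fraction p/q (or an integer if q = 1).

1. A_x = -2072/305  [E, C, A are collinear ∩ FA ⟂ EC]
2. A_y = -1669/305  [E, C, A are collinear ∩ FA ⟂ EC]
   → A = (-2072/305, -1669/305)
3. B_x = -1  [BD · FA = -567/1525 ∩ BD · CF = -147/5]
4. B_y = -13/5  [BD · FA = -567/1525 ∩ BD · CF = -147/5]
   → B = (-1, -13/5)

A = (-2072/305, -1669/305)
B = (-1, -13/5)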